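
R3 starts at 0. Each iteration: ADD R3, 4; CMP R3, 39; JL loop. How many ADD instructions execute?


Loop trace (R3 starts at 0, target 39, step 4):
  ADD #1: R3 = 0 + 4 = 4  → 4 < 39, loop
  ADD #2: R3 = 4 + 4 = 8  → 8 < 39, loop
  ADD #3: R3 = 8 + 4 = 12  → 12 < 39, loop
  ADD #4: R3 = 12 + 4 = 16  → 16 < 39, loop
  ADD #5: R3 = 16 + 4 = 20  → 20 < 39, loop
  ADD #6: R3 = 20 + 4 = 24  → 24 < 39, loop
  ADD #7: R3 = 24 + 4 = 28  → 28 < 39, loop
  ADD #8: R3 = 28 + 4 = 32  → 32 < 39, loop
  ADD #9: R3 = 32 + 4 = 36  → 36 < 39, loop
  ADD #10: R3 = 36 + 4 = 40  → 40 >= 39, exit
Total ADD instructions: 10

10


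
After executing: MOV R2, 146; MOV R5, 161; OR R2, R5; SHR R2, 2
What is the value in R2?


Register state trace:
  MOV R2, 146  → R2 = 146 (0b10010010)
  MOV R5, 161  → R5 = 161 (0b10100001)
  OR R2, R5  → R2 = 146 OR 161 = 179 (0b10110011)
  SHR R2, 2  → R2 = 179 >> 2 = 44
Final: R2 = 44

44


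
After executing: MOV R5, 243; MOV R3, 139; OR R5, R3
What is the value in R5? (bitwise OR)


Register state trace:
  MOV R5, 243  → R5 = 243 (0b11110011)
  MOV R3, 139  → R3 = 139 (0b10001011)
  OR R5, R3   → R5 = 243 OR 139 = 251 (0b11111011)
Final: R5 = 251

251


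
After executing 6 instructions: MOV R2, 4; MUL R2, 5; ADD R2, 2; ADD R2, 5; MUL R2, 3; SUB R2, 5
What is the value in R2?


Register state trace:
  MOV R2, 4  → R2 = 4
  MUL R2, 5  → R2 = 4 * 5 = 20
  ADD R2, 2  → R2 = 20 + 2 = 22
  ADD R2, 5  → R2 = 22 + 5 = 27
  MUL R2, 3  → R2 = 27 * 3 = 81
  SUB R2, 5  → R2 = 81 - 5 = 76
Final: R2 = 76

76


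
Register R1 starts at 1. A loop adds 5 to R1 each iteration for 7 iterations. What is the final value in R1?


Starting value: R1 = 1
  Iter 1: R1 = 1 + 5 = 6
  Iter 2: R1 = 6 + 5 = 11
  Iter 3: R1 = 11 + 5 = 16
  Iter 4: R1 = 16 + 5 = 21
  Iter 5: R1 = 21 + 5 = 26
  Iter 6: R1 = 26 + 5 = 31
  Iter 7: R1 = 31 + 5 = 36
Final: R1 = 36

36


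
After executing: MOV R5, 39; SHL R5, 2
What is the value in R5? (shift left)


Register state trace:
  MOV R5, 39  → R5 = 39
  SHL R5, 2  → R5 = 39 << 2 = 39 * 2^2 = 156
Final: R5 = 156

156


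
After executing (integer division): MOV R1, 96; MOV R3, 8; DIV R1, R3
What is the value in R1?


Register state trace:
  MOV R1, 96  → R1 = 96
  MOV R3, 8  → R3 = 8
  DIV R1, R3  → R1 = 96 // 8 = 12
Final: R1 = 12

12


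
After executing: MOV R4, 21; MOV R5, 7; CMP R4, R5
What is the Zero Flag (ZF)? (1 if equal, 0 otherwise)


Register state trace:
  MOV R4, 21  → R4 = 21
  MOV R5, 7  → R5 = 7
  CMP R4, R5  → computes 21 - 7 = 14
  Result is nonzero, so values are not equal
ZF = 0

0


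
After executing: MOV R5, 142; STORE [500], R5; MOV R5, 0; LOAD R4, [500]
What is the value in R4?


Register and memory trace:
  MOV R5, 142  → R5 = 142
  STORE [500], R5  → mem[500] = 142
  MOV R5, 0  → R5 = 0
  LOAD R4, [500]  → R4 = mem[500] = 142
Final: R4 = 142

142


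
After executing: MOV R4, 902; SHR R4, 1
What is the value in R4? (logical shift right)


Register state trace:
  MOV R4, 902  → R4 = 902
  SHR R4, 1  → R4 = 902 >> 1 = 902 // 2^1 = 451
Final: R4 = 451

451


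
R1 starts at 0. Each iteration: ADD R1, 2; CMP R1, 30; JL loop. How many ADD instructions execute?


Loop trace (R1 starts at 0, target 30, step 2):
  ADD #1: R1 = 0 + 2 = 2  → 2 < 30, loop
  ADD #2: R1 = 2 + 2 = 4  → 4 < 30, loop
  ADD #3: R1 = 4 + 2 = 6  → 6 < 30, loop
  ADD #4: R1 = 6 + 2 = 8  → 8 < 30, loop
  ADD #5: R1 = 8 + 2 = 10  → 10 < 30, loop
  ADD #6: R1 = 10 + 2 = 12  → 12 < 30, loop
  ADD #7: R1 = 12 + 2 = 14  → 14 < 30, loop
  ADD #8: R1 = 14 + 2 = 16  → 16 < 30, loop
  ADD #9: R1 = 16 + 2 = 18  → 18 < 30, loop
  ADD #10: R1 = 18 + 2 = 20  → 20 < 30, loop
  ADD #11: R1 = 20 + 2 = 22  → 22 < 30, loop
  ADD #12: R1 = 22 + 2 = 24  → 24 < 30, loop
  ADD #13: R1 = 24 + 2 = 26  → 26 < 30, loop
  ADD #14: R1 = 26 + 2 = 28  → 28 < 30, loop
  ADD #15: R1 = 28 + 2 = 30  → 30 >= 30, exit
Total ADD instructions: 15

15


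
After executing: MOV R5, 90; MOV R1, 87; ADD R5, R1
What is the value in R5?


Register state trace:
  MOV R5, 90  → R5 = 90
  MOV R1, 87  → R1 = 87
  ADD R5, R1  → R5 = 90 + 87 = 177
Final: R5 = 177

177


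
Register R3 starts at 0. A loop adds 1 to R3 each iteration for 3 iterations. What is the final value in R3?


Starting value: R3 = 0
  Iter 1: R3 = 0 + 1 = 1
  Iter 2: R3 = 1 + 1 = 2
  Iter 3: R3 = 2 + 1 = 3
Final: R3 = 3

3


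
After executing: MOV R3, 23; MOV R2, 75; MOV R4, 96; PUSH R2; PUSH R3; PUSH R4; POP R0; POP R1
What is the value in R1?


Stack trace (top is rightmost):
  MOV R3, 23  → R3 = 23
  MOV R2, 75  → R2 = 75
  MOV R4, 96  → R4 = 96
  PUSH R2  → stack: [75]
  PUSH R3  → stack: [75, 23]
  PUSH R4  → stack: [75, 23, 96]
  POP R0  → R0 = 96, stack: [75, 23]
  POP R1  → R1 = 23, stack: [75]
Final: R1 = 23

23


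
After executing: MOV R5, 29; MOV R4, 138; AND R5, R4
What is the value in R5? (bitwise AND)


Register state trace:
  MOV R5, 29  → R5 = 29 (0b00011101)
  MOV R4, 138  → R4 = 138 (0b10001010)
  AND R5, R4  → R5 = 29 AND 138 = 8 (0b00001000)
Final: R5 = 8

8


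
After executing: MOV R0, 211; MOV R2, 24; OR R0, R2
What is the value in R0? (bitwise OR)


Register state trace:
  MOV R0, 211  → R0 = 211 (0b11010011)
  MOV R2, 24  → R2 = 24 (0b00011000)
  OR R0, R2   → R0 = 211 OR 24 = 219 (0b11011011)
Final: R0 = 219

219


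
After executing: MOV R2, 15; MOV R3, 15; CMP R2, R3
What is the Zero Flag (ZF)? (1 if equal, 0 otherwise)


Register state trace:
  MOV R2, 15  → R2 = 15
  MOV R3, 15  → R3 = 15
  CMP R2, R3  → computes 15 - 15 = 0
  Result is zero, so values are equal
ZF = 1

1


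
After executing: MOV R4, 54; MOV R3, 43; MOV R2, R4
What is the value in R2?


Register state trace:
  MOV R4, 54  → R4 = 54
  MOV R3, 43  → R3 = 43
  MOV R2, R4  → R2 = 54
Final: R2 = 54

54


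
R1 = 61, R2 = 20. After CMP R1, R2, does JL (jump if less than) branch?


Trace:
  R1 = 61, R2 = 20
  CMP R1, R2  → compares 61 vs 20
  JL checks: is 61 less than 20?
  61 > 20, so condition is false
Branch taken: No

No


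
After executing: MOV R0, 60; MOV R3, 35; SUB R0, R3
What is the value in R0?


Register state trace:
  MOV R0, 60  → R0 = 60
  MOV R3, 35  → R3 = 35
  SUB R0, R3  → R0 = 60 - 35 = 25
Final: R0 = 25

25


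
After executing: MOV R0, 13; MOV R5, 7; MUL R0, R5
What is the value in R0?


Register state trace:
  MOV R0, 13  → R0 = 13
  MOV R5, 7  → R5 = 7
  MUL R0, R5  → R0 = 13 * 7 = 91
Final: R0 = 91

91


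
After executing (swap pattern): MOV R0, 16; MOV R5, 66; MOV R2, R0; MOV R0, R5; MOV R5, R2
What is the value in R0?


Register state trace (swap pattern):
  MOV R0, 16  → R0 = 16
  MOV R5, 66  → R5 = 66
  MOV R2, R0  → R2 = 16  (save R0)
  MOV R0, R5  → R0 = 66  (R0 gets R5's value)
  MOV R5, R2  → R5 = 16  (R5 gets saved value)
Final: R0 = 66

66


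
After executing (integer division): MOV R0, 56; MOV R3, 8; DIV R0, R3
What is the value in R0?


Register state trace:
  MOV R0, 56  → R0 = 56
  MOV R3, 8  → R3 = 8
  DIV R0, R3  → R0 = 56 // 8 = 7
Final: R0 = 7

7


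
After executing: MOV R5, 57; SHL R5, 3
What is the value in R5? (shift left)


Register state trace:
  MOV R5, 57  → R5 = 57
  SHL R5, 3  → R5 = 57 << 3 = 57 * 2^3 = 456
Final: R5 = 456

456


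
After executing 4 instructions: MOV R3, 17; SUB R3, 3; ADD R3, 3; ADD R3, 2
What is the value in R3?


Register state trace:
  MOV R3, 17  → R3 = 17
  SUB R3, 3  → R3 = 17 - 3 = 14
  ADD R3, 3  → R3 = 14 + 3 = 17
  ADD R3, 2  → R3 = 17 + 2 = 19
Final: R3 = 19

19


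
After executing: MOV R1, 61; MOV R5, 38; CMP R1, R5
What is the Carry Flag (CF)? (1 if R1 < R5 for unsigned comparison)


Register state trace:
  MOV R1, 61  → R1 = 61
  MOV R5, 38  → R5 = 38
  CMP R1, R5  → unsigned 61 - 38: no borrow
  61 >= 38, so CF = 0
CF = 0

0


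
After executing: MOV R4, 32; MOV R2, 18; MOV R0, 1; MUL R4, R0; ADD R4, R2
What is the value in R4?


Register state trace:
  MOV R4, 32  → R4 = 32
  MOV R2, 18  → R2 = 18
  MOV R0, 1  → R0 = 1
  MUL R4, R0  → R4 = 32 * 1 = 32
  ADD R4, R2  → R4 = 32 + 18 = 50
Final: R4 = 50

50


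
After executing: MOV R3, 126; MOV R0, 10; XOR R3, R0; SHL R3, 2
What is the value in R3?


Register state trace:
  MOV R3, 126  → R3 = 126 (0b01111110)
  MOV R0, 10  → R0 = 10 (0b00001010)
  XOR R3, R0  → R3 = 126 XOR 10 = 116 (0b01110100)
  SHL R3, 2  → R3 = 116 << 2 = 464
Final: R3 = 464

464


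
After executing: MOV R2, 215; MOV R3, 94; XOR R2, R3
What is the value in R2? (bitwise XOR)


Register state trace:
  MOV R2, 215  → R2 = 215 (0b11010111)
  MOV R3, 94  → R3 = 94 (0b01011110)
  XOR R2, R3  → R2 = 215 XOR 94 = 137 (0b10001001)
Final: R2 = 137

137


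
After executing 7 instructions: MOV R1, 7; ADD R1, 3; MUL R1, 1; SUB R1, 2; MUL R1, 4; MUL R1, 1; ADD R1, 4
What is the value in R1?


Register state trace:
  MOV R1, 7  → R1 = 7
  ADD R1, 3  → R1 = 7 + 3 = 10
  MUL R1, 1  → R1 = 10 * 1 = 10
  SUB R1, 2  → R1 = 10 - 2 = 8
  MUL R1, 4  → R1 = 8 * 4 = 32
  MUL R1, 1  → R1 = 32 * 1 = 32
  ADD R1, 4  → R1 = 32 + 4 = 36
Final: R1 = 36

36


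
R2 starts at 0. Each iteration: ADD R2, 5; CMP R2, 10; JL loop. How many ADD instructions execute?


Loop trace (R2 starts at 0, target 10, step 5):
  ADD #1: R2 = 0 + 5 = 5  → 5 < 10, loop
  ADD #2: R2 = 5 + 5 = 10  → 10 >= 10, exit
Total ADD instructions: 2

2


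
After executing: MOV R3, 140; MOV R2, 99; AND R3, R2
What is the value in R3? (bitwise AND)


Register state trace:
  MOV R3, 140  → R3 = 140 (0b10001100)
  MOV R2, 99  → R2 = 99 (0b01100011)
  AND R3, R2  → R3 = 140 AND 99 = 0 (0b00000000)
Final: R3 = 0

0


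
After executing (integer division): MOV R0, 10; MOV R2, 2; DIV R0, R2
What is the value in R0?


Register state trace:
  MOV R0, 10  → R0 = 10
  MOV R2, 2  → R2 = 2
  DIV R0, R2  → R0 = 10 // 2 = 5
Final: R0 = 5

5


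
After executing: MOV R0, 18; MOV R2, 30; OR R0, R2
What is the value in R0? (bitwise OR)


Register state trace:
  MOV R0, 18  → R0 = 18 (0b00010010)
  MOV R2, 30  → R2 = 30 (0b00011110)
  OR R0, R2   → R0 = 18 OR 30 = 30 (0b00011110)
Final: R0 = 30

30


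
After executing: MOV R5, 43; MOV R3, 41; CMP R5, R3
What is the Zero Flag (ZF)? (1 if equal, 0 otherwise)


Register state trace:
  MOV R5, 43  → R5 = 43
  MOV R3, 41  → R3 = 41
  CMP R5, R3  → computes 43 - 41 = 2
  Result is nonzero, so values are not equal
ZF = 0

0


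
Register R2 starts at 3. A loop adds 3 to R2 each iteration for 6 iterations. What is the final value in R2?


Starting value: R2 = 3
  Iter 1: R2 = 3 + 3 = 6
  Iter 2: R2 = 6 + 3 = 9
  Iter 3: R2 = 9 + 3 = 12
  Iter 4: R2 = 12 + 3 = 15
  Iter 5: R2 = 15 + 3 = 18
  Iter 6: R2 = 18 + 3 = 21
Final: R2 = 21

21


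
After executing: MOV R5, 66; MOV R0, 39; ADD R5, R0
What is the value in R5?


Register state trace:
  MOV R5, 66  → R5 = 66
  MOV R0, 39  → R0 = 39
  ADD R5, R0  → R5 = 66 + 39 = 105
Final: R5 = 105

105


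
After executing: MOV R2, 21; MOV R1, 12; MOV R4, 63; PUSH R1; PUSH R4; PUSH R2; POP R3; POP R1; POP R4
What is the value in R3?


Stack trace (top is rightmost):
  MOV R2, 21  → R2 = 21
  MOV R1, 12  → R1 = 12
  MOV R4, 63  → R4 = 63
  PUSH R1  → stack: [12]
  PUSH R4  → stack: [12, 63]
  PUSH R2  → stack: [12, 63, 21]
  POP R3  → R3 = 21, stack: [12, 63]
  POP R1  → R1 = 63, stack: [12]
  POP R4  → R4 = 12, stack: []
Final: R3 = 21

21


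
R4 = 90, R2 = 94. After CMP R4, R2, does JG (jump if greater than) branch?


Trace:
  R4 = 90, R2 = 94
  CMP R4, R2  → compares 90 vs 94
  JG checks: is 90 greater than 94?
  90 < 94, so condition is false
Branch taken: No

No


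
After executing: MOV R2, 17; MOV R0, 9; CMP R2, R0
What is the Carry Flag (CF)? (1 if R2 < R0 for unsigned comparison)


Register state trace:
  MOV R2, 17  → R2 = 17
  MOV R0, 9  → R0 = 9
  CMP R2, R0  → unsigned 17 - 9: no borrow
  17 >= 9, so CF = 0
CF = 0

0


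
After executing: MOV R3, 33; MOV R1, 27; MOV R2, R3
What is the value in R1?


Register state trace:
  MOV R3, 33  → R3 = 33
  MOV R1, 27  → R1 = 27
  MOV R2, R3  → R2 = 33
Final: R1 = 27

27


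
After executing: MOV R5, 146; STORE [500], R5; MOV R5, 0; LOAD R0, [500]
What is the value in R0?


Register and memory trace:
  MOV R5, 146  → R5 = 146
  STORE [500], R5  → mem[500] = 146
  MOV R5, 0  → R5 = 0
  LOAD R0, [500]  → R0 = mem[500] = 146
Final: R0 = 146

146


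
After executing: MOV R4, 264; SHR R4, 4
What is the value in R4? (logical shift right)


Register state trace:
  MOV R4, 264  → R4 = 264
  SHR R4, 4  → R4 = 264 >> 4 = 264 // 2^4 = 16
Final: R4 = 16

16


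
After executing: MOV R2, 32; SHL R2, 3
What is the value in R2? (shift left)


Register state trace:
  MOV R2, 32  → R2 = 32
  SHL R2, 3  → R2 = 32 << 3 = 32 * 2^3 = 256
Final: R2 = 256

256


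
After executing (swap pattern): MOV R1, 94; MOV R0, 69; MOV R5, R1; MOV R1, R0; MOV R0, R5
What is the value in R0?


Register state trace (swap pattern):
  MOV R1, 94  → R1 = 94
  MOV R0, 69  → R0 = 69
  MOV R5, R1  → R5 = 94  (save R1)
  MOV R1, R0  → R1 = 69  (R1 gets R0's value)
  MOV R0, R5  → R0 = 94  (R0 gets saved value)
Final: R0 = 94

94


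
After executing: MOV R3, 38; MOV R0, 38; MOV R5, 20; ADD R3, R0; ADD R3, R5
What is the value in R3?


Register state trace:
  MOV R3, 38  → R3 = 38
  MOV R0, 38  → R0 = 38
  MOV R5, 20  → R5 = 20
  ADD R3, R0  → R3 = 38 + 38 = 76
  ADD R3, R5  → R3 = 76 + 20 = 96
Final: R3 = 96

96


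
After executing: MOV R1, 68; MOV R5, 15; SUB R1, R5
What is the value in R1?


Register state trace:
  MOV R1, 68  → R1 = 68
  MOV R5, 15  → R5 = 15
  SUB R1, R5  → R1 = 68 - 15 = 53
Final: R1 = 53

53


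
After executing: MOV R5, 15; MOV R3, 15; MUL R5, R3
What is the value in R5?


Register state trace:
  MOV R5, 15  → R5 = 15
  MOV R3, 15  → R3 = 15
  MUL R5, R3  → R5 = 15 * 15 = 225
Final: R5 = 225

225


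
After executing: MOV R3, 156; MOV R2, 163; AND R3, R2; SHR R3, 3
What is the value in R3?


Register state trace:
  MOV R3, 156  → R3 = 156 (0b10011100)
  MOV R2, 163  → R2 = 163 (0b10100011)
  AND R3, R2  → R3 = 156 AND 163 = 128 (0b10000000)
  SHR R3, 3  → R3 = 128 >> 3 = 16
Final: R3 = 16

16


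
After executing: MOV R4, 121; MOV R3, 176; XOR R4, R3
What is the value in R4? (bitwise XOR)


Register state trace:
  MOV R4, 121  → R4 = 121 (0b01111001)
  MOV R3, 176  → R3 = 176 (0b10110000)
  XOR R4, R3  → R4 = 121 XOR 176 = 201 (0b11001001)
Final: R4 = 201

201


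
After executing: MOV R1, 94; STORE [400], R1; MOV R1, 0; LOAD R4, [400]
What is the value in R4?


Register and memory trace:
  MOV R1, 94  → R1 = 94
  STORE [400], R1  → mem[400] = 94
  MOV R1, 0  → R1 = 0
  LOAD R4, [400]  → R4 = mem[400] = 94
Final: R4 = 94

94


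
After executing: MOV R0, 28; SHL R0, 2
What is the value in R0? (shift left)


Register state trace:
  MOV R0, 28  → R0 = 28
  SHL R0, 2  → R0 = 28 << 2 = 28 * 2^2 = 112
Final: R0 = 112

112


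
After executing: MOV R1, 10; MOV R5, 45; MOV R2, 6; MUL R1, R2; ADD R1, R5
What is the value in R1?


Register state trace:
  MOV R1, 10  → R1 = 10
  MOV R5, 45  → R5 = 45
  MOV R2, 6  → R2 = 6
  MUL R1, R2  → R1 = 10 * 6 = 60
  ADD R1, R5  → R1 = 60 + 45 = 105
Final: R1 = 105

105


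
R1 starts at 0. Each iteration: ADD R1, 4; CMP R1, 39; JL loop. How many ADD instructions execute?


Loop trace (R1 starts at 0, target 39, step 4):
  ADD #1: R1 = 0 + 4 = 4  → 4 < 39, loop
  ADD #2: R1 = 4 + 4 = 8  → 8 < 39, loop
  ADD #3: R1 = 8 + 4 = 12  → 12 < 39, loop
  ADD #4: R1 = 12 + 4 = 16  → 16 < 39, loop
  ADD #5: R1 = 16 + 4 = 20  → 20 < 39, loop
  ADD #6: R1 = 20 + 4 = 24  → 24 < 39, loop
  ADD #7: R1 = 24 + 4 = 28  → 28 < 39, loop
  ADD #8: R1 = 28 + 4 = 32  → 32 < 39, loop
  ADD #9: R1 = 32 + 4 = 36  → 36 < 39, loop
  ADD #10: R1 = 36 + 4 = 40  → 40 >= 39, exit
Total ADD instructions: 10

10


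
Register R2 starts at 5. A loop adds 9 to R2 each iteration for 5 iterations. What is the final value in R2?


Starting value: R2 = 5
  Iter 1: R2 = 5 + 9 = 14
  Iter 2: R2 = 14 + 9 = 23
  Iter 3: R2 = 23 + 9 = 32
  Iter 4: R2 = 32 + 9 = 41
  Iter 5: R2 = 41 + 9 = 50
Final: R2 = 50

50


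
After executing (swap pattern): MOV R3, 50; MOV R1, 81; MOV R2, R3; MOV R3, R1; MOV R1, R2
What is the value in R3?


Register state trace (swap pattern):
  MOV R3, 50  → R3 = 50
  MOV R1, 81  → R1 = 81
  MOV R2, R3  → R2 = 50  (save R3)
  MOV R3, R1  → R3 = 81  (R3 gets R1's value)
  MOV R1, R2  → R1 = 50  (R1 gets saved value)
Final: R3 = 81

81


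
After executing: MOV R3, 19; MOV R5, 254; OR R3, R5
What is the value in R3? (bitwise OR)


Register state trace:
  MOV R3, 19  → R3 = 19 (0b00010011)
  MOV R5, 254  → R5 = 254 (0b11111110)
  OR R3, R5   → R3 = 19 OR 254 = 255 (0b11111111)
Final: R3 = 255

255


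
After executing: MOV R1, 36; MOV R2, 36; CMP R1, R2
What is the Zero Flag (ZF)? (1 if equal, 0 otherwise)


Register state trace:
  MOV R1, 36  → R1 = 36
  MOV R2, 36  → R2 = 36
  CMP R1, R2  → computes 36 - 36 = 0
  Result is zero, so values are equal
ZF = 1

1


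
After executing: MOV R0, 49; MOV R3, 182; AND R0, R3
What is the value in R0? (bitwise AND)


Register state trace:
  MOV R0, 49  → R0 = 49 (0b00110001)
  MOV R3, 182  → R3 = 182 (0b10110110)
  AND R0, R3  → R0 = 49 AND 182 = 48 (0b00110000)
Final: R0 = 48

48


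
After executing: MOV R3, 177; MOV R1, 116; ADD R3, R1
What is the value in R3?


Register state trace:
  MOV R3, 177  → R3 = 177
  MOV R1, 116  → R1 = 116
  ADD R3, R1  → R3 = 177 + 116 = 293
Final: R3 = 293

293


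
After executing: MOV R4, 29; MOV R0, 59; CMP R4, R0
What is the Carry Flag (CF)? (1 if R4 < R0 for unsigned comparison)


Register state trace:
  MOV R4, 29  → R4 = 29
  MOV R0, 59  → R0 = 59
  CMP R4, R0  → unsigned 29 - 59: borrow occurs
  29 < 59, so CF = 1
CF = 1

1


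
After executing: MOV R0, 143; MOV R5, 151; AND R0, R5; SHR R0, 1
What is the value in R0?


Register state trace:
  MOV R0, 143  → R0 = 143 (0b10001111)
  MOV R5, 151  → R5 = 151 (0b10010111)
  AND R0, R5  → R0 = 143 AND 151 = 135 (0b10000111)
  SHR R0, 1  → R0 = 135 >> 1 = 67
Final: R0 = 67

67


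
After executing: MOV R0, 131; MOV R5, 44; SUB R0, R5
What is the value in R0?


Register state trace:
  MOV R0, 131  → R0 = 131
  MOV R5, 44  → R5 = 44
  SUB R0, R5  → R0 = 131 - 44 = 87
Final: R0 = 87

87


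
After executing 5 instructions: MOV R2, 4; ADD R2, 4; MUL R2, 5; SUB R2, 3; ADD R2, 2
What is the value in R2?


Register state trace:
  MOV R2, 4  → R2 = 4
  ADD R2, 4  → R2 = 4 + 4 = 8
  MUL R2, 5  → R2 = 8 * 5 = 40
  SUB R2, 3  → R2 = 40 - 3 = 37
  ADD R2, 2  → R2 = 37 + 2 = 39
Final: R2 = 39

39


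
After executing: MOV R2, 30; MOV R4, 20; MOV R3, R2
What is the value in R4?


Register state trace:
  MOV R2, 30  → R2 = 30
  MOV R4, 20  → R4 = 20
  MOV R3, R2  → R3 = 30
Final: R4 = 20

20


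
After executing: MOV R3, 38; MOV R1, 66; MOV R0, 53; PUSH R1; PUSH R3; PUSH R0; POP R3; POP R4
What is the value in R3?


Stack trace (top is rightmost):
  MOV R3, 38  → R3 = 38
  MOV R1, 66  → R1 = 66
  MOV R0, 53  → R0 = 53
  PUSH R1  → stack: [66]
  PUSH R3  → stack: [66, 38]
  PUSH R0  → stack: [66, 38, 53]
  POP R3  → R3 = 53, stack: [66, 38]
  POP R4  → R4 = 38, stack: [66]
Final: R3 = 53

53


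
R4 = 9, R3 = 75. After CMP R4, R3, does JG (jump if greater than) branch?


Trace:
  R4 = 9, R3 = 75
  CMP R4, R3  → compares 9 vs 75
  JG checks: is 9 greater than 75?
  9 < 75, so condition is false
Branch taken: No

No


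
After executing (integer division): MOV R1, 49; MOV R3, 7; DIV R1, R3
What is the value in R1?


Register state trace:
  MOV R1, 49  → R1 = 49
  MOV R3, 7  → R3 = 7
  DIV R1, R3  → R1 = 49 // 7 = 7
Final: R1 = 7

7


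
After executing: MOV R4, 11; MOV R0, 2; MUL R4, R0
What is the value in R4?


Register state trace:
  MOV R4, 11  → R4 = 11
  MOV R0, 2  → R0 = 2
  MUL R4, R0  → R4 = 11 * 2 = 22
Final: R4 = 22

22


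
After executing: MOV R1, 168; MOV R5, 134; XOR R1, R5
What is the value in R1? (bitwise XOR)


Register state trace:
  MOV R1, 168  → R1 = 168 (0b10101000)
  MOV R5, 134  → R5 = 134 (0b10000110)
  XOR R1, R5  → R1 = 168 XOR 134 = 46 (0b00101110)
Final: R1 = 46

46


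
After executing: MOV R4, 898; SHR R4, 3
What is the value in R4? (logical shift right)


Register state trace:
  MOV R4, 898  → R4 = 898
  SHR R4, 3  → R4 = 898 >> 3 = 898 // 2^3 = 112
Final: R4 = 112

112


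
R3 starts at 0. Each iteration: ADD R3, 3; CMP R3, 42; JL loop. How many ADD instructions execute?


Loop trace (R3 starts at 0, target 42, step 3):
  ADD #1: R3 = 0 + 3 = 3  → 3 < 42, loop
  ADD #2: R3 = 3 + 3 = 6  → 6 < 42, loop
  ADD #3: R3 = 6 + 3 = 9  → 9 < 42, loop
  ADD #4: R3 = 9 + 3 = 12  → 12 < 42, loop
  ADD #5: R3 = 12 + 3 = 15  → 15 < 42, loop
  ADD #6: R3 = 15 + 3 = 18  → 18 < 42, loop
  ADD #7: R3 = 18 + 3 = 21  → 21 < 42, loop
  ADD #8: R3 = 21 + 3 = 24  → 24 < 42, loop
  ADD #9: R3 = 24 + 3 = 27  → 27 < 42, loop
  ADD #10: R3 = 27 + 3 = 30  → 30 < 42, loop
  ADD #11: R3 = 30 + 3 = 33  → 33 < 42, loop
  ADD #12: R3 = 33 + 3 = 36  → 36 < 42, loop
  ADD #13: R3 = 36 + 3 = 39  → 39 < 42, loop
  ADD #14: R3 = 39 + 3 = 42  → 42 >= 42, exit
Total ADD instructions: 14

14


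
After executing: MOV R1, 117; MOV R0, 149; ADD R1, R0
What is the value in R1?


Register state trace:
  MOV R1, 117  → R1 = 117
  MOV R0, 149  → R0 = 149
  ADD R1, R0  → R1 = 117 + 149 = 266
Final: R1 = 266

266


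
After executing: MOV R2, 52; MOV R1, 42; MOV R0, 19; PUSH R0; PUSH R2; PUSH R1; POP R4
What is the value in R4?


Stack trace (top is rightmost):
  MOV R2, 52  → R2 = 52
  MOV R1, 42  → R1 = 42
  MOV R0, 19  → R0 = 19
  PUSH R0  → stack: [19]
  PUSH R2  → stack: [19, 52]
  PUSH R1  → stack: [19, 52, 42]
  POP R4  → R4 = 42, stack: [19, 52]
Final: R4 = 42

42


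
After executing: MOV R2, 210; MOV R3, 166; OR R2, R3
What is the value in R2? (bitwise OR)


Register state trace:
  MOV R2, 210  → R2 = 210 (0b11010010)
  MOV R3, 166  → R3 = 166 (0b10100110)
  OR R2, R3   → R2 = 210 OR 166 = 246 (0b11110110)
Final: R2 = 246

246


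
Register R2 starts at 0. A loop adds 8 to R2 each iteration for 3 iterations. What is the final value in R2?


Starting value: R2 = 0
  Iter 1: R2 = 0 + 8 = 8
  Iter 2: R2 = 8 + 8 = 16
  Iter 3: R2 = 16 + 8 = 24
Final: R2 = 24

24


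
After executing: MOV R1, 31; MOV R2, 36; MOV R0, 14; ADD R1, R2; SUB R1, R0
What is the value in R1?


Register state trace:
  MOV R1, 31  → R1 = 31
  MOV R2, 36  → R2 = 36
  MOV R0, 14  → R0 = 14
  ADD R1, R2  → R1 = 31 + 36 = 67
  SUB R1, R0  → R1 = 67 - 14 = 53
Final: R1 = 53

53


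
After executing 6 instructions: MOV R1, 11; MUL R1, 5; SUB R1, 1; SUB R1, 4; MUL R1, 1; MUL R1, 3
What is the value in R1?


Register state trace:
  MOV R1, 11  → R1 = 11
  MUL R1, 5  → R1 = 11 * 5 = 55
  SUB R1, 1  → R1 = 55 - 1 = 54
  SUB R1, 4  → R1 = 54 - 4 = 50
  MUL R1, 1  → R1 = 50 * 1 = 50
  MUL R1, 3  → R1 = 50 * 3 = 150
Final: R1 = 150

150


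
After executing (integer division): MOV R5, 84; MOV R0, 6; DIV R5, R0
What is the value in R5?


Register state trace:
  MOV R5, 84  → R5 = 84
  MOV R0, 6  → R0 = 6
  DIV R5, R0  → R5 = 84 // 6 = 14
Final: R5 = 14

14


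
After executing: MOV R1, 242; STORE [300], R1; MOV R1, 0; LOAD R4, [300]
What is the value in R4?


Register and memory trace:
  MOV R1, 242  → R1 = 242
  STORE [300], R1  → mem[300] = 242
  MOV R1, 0  → R1 = 0
  LOAD R4, [300]  → R4 = mem[300] = 242
Final: R4 = 242

242


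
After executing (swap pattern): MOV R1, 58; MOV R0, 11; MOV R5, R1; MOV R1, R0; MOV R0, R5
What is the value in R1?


Register state trace (swap pattern):
  MOV R1, 58  → R1 = 58
  MOV R0, 11  → R0 = 11
  MOV R5, R1  → R5 = 58  (save R1)
  MOV R1, R0  → R1 = 11  (R1 gets R0's value)
  MOV R0, R5  → R0 = 58  (R0 gets saved value)
Final: R1 = 11

11


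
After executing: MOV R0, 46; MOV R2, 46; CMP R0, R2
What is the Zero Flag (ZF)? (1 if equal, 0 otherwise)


Register state trace:
  MOV R0, 46  → R0 = 46
  MOV R2, 46  → R2 = 46
  CMP R0, R2  → computes 46 - 46 = 0
  Result is zero, so values are equal
ZF = 1

1


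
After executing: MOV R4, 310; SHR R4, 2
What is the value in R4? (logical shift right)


Register state trace:
  MOV R4, 310  → R4 = 310
  SHR R4, 2  → R4 = 310 >> 2 = 310 // 2^2 = 77
Final: R4 = 77

77


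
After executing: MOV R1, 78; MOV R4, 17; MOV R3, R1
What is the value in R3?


Register state trace:
  MOV R1, 78  → R1 = 78
  MOV R4, 17  → R4 = 17
  MOV R3, R1  → R3 = 78
Final: R3 = 78

78


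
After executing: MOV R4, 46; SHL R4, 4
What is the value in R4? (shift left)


Register state trace:
  MOV R4, 46  → R4 = 46
  SHL R4, 4  → R4 = 46 << 4 = 46 * 2^4 = 736
Final: R4 = 736

736


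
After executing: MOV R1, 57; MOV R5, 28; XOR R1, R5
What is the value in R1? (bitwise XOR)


Register state trace:
  MOV R1, 57  → R1 = 57 (0b00111001)
  MOV R5, 28  → R5 = 28 (0b00011100)
  XOR R1, R5  → R1 = 57 XOR 28 = 37 (0b00100101)
Final: R1 = 37

37


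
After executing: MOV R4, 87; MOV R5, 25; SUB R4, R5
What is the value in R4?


Register state trace:
  MOV R4, 87  → R4 = 87
  MOV R5, 25  → R5 = 25
  SUB R4, R5  → R4 = 87 - 25 = 62
Final: R4 = 62

62


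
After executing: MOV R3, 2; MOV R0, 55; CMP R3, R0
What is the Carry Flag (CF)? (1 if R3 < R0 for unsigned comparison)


Register state trace:
  MOV R3, 2  → R3 = 2
  MOV R0, 55  → R0 = 55
  CMP R3, R0  → unsigned 2 - 55: borrow occurs
  2 < 55, so CF = 1
CF = 1

1


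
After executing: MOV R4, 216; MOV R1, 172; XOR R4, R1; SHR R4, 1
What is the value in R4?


Register state trace:
  MOV R4, 216  → R4 = 216 (0b11011000)
  MOV R1, 172  → R1 = 172 (0b10101100)
  XOR R4, R1  → R4 = 216 XOR 172 = 116 (0b01110100)
  SHR R4, 1  → R4 = 116 >> 1 = 58
Final: R4 = 58

58


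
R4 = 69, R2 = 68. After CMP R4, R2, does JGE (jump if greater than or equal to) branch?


Trace:
  R4 = 69, R2 = 68
  CMP R4, R2  → compares 69 vs 68
  JGE checks: is 69 greater than or equal to 68?
  69 > 68, so condition is true
Branch taken: Yes

Yes


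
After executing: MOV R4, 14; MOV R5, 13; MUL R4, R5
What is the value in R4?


Register state trace:
  MOV R4, 14  → R4 = 14
  MOV R5, 13  → R5 = 13
  MUL R4, R5  → R4 = 14 * 13 = 182
Final: R4 = 182

182


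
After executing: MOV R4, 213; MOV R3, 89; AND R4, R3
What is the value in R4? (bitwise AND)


Register state trace:
  MOV R4, 213  → R4 = 213 (0b11010101)
  MOV R3, 89  → R3 = 89 (0b01011001)
  AND R4, R3  → R4 = 213 AND 89 = 81 (0b01010001)
Final: R4 = 81

81


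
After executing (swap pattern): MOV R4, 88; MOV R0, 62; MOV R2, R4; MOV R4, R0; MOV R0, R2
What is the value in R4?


Register state trace (swap pattern):
  MOV R4, 88  → R4 = 88
  MOV R0, 62  → R0 = 62
  MOV R2, R4  → R2 = 88  (save R4)
  MOV R4, R0  → R4 = 62  (R4 gets R0's value)
  MOV R0, R2  → R0 = 88  (R0 gets saved value)
Final: R4 = 62

62


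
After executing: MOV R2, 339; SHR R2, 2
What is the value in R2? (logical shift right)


Register state trace:
  MOV R2, 339  → R2 = 339
  SHR R2, 2  → R2 = 339 >> 2 = 339 // 2^2 = 84
Final: R2 = 84

84


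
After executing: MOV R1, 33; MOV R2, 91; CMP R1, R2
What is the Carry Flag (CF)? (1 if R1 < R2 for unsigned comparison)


Register state trace:
  MOV R1, 33  → R1 = 33
  MOV R2, 91  → R2 = 91
  CMP R1, R2  → unsigned 33 - 91: borrow occurs
  33 < 91, so CF = 1
CF = 1

1


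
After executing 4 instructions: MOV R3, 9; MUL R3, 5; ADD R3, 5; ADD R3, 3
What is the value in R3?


Register state trace:
  MOV R3, 9  → R3 = 9
  MUL R3, 5  → R3 = 9 * 5 = 45
  ADD R3, 5  → R3 = 45 + 5 = 50
  ADD R3, 3  → R3 = 50 + 3 = 53
Final: R3 = 53

53


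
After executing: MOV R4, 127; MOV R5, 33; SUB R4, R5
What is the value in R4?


Register state trace:
  MOV R4, 127  → R4 = 127
  MOV R5, 33  → R5 = 33
  SUB R4, R5  → R4 = 127 - 33 = 94
Final: R4 = 94

94


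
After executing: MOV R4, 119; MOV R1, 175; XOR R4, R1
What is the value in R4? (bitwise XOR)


Register state trace:
  MOV R4, 119  → R4 = 119 (0b01110111)
  MOV R1, 175  → R1 = 175 (0b10101111)
  XOR R4, R1  → R4 = 119 XOR 175 = 216 (0b11011000)
Final: R4 = 216

216


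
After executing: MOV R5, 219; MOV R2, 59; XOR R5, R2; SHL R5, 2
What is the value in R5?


Register state trace:
  MOV R5, 219  → R5 = 219 (0b11011011)
  MOV R2, 59  → R2 = 59 (0b00111011)
  XOR R5, R2  → R5 = 219 XOR 59 = 224 (0b11100000)
  SHL R5, 2  → R5 = 224 << 2 = 896
Final: R5 = 896

896


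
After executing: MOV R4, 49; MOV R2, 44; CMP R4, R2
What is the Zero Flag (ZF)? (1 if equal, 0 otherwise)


Register state trace:
  MOV R4, 49  → R4 = 49
  MOV R2, 44  → R2 = 44
  CMP R4, R2  → computes 49 - 44 = 5
  Result is nonzero, so values are not equal
ZF = 0

0


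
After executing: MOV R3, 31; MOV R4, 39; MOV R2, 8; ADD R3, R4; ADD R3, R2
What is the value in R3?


Register state trace:
  MOV R3, 31  → R3 = 31
  MOV R4, 39  → R4 = 39
  MOV R2, 8  → R2 = 8
  ADD R3, R4  → R3 = 31 + 39 = 70
  ADD R3, R2  → R3 = 70 + 8 = 78
Final: R3 = 78

78


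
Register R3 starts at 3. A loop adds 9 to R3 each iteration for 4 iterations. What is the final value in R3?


Starting value: R3 = 3
  Iter 1: R3 = 3 + 9 = 12
  Iter 2: R3 = 12 + 9 = 21
  Iter 3: R3 = 21 + 9 = 30
  Iter 4: R3 = 30 + 9 = 39
Final: R3 = 39

39


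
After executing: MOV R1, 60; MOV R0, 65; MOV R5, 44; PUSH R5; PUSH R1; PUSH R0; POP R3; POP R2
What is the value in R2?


Stack trace (top is rightmost):
  MOV R1, 60  → R1 = 60
  MOV R0, 65  → R0 = 65
  MOV R5, 44  → R5 = 44
  PUSH R5  → stack: [44]
  PUSH R1  → stack: [44, 60]
  PUSH R0  → stack: [44, 60, 65]
  POP R3  → R3 = 65, stack: [44, 60]
  POP R2  → R2 = 60, stack: [44]
Final: R2 = 60

60


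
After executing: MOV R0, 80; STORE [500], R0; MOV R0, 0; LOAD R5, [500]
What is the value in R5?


Register and memory trace:
  MOV R0, 80  → R0 = 80
  STORE [500], R0  → mem[500] = 80
  MOV R0, 0  → R0 = 0
  LOAD R5, [500]  → R5 = mem[500] = 80
Final: R5 = 80

80


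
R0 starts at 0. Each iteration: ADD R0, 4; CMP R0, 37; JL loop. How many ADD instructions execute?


Loop trace (R0 starts at 0, target 37, step 4):
  ADD #1: R0 = 0 + 4 = 4  → 4 < 37, loop
  ADD #2: R0 = 4 + 4 = 8  → 8 < 37, loop
  ADD #3: R0 = 8 + 4 = 12  → 12 < 37, loop
  ADD #4: R0 = 12 + 4 = 16  → 16 < 37, loop
  ADD #5: R0 = 16 + 4 = 20  → 20 < 37, loop
  ADD #6: R0 = 20 + 4 = 24  → 24 < 37, loop
  ADD #7: R0 = 24 + 4 = 28  → 28 < 37, loop
  ADD #8: R0 = 28 + 4 = 32  → 32 < 37, loop
  ADD #9: R0 = 32 + 4 = 36  → 36 < 37, loop
  ADD #10: R0 = 36 + 4 = 40  → 40 >= 37, exit
Total ADD instructions: 10

10


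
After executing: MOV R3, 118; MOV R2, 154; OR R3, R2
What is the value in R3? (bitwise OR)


Register state trace:
  MOV R3, 118  → R3 = 118 (0b01110110)
  MOV R2, 154  → R2 = 154 (0b10011010)
  OR R3, R2   → R3 = 118 OR 154 = 254 (0b11111110)
Final: R3 = 254

254


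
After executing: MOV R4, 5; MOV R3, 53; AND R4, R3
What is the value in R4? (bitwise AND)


Register state trace:
  MOV R4, 5  → R4 = 5 (0b00000101)
  MOV R3, 53  → R3 = 53 (0b00110101)
  AND R4, R3  → R4 = 5 AND 53 = 5 (0b00000101)
Final: R4 = 5

5


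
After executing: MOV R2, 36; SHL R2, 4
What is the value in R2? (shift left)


Register state trace:
  MOV R2, 36  → R2 = 36
  SHL R2, 4  → R2 = 36 << 4 = 36 * 2^4 = 576
Final: R2 = 576

576


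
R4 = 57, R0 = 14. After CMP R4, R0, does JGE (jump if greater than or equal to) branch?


Trace:
  R4 = 57, R0 = 14
  CMP R4, R0  → compares 57 vs 14
  JGE checks: is 57 greater than or equal to 14?
  57 > 14, so condition is true
Branch taken: Yes

Yes


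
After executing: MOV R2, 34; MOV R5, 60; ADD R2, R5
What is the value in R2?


Register state trace:
  MOV R2, 34  → R2 = 34
  MOV R5, 60  → R5 = 60
  ADD R2, R5  → R2 = 34 + 60 = 94
Final: R2 = 94

94


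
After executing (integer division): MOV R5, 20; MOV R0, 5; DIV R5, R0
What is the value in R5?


Register state trace:
  MOV R5, 20  → R5 = 20
  MOV R0, 5  → R0 = 5
  DIV R5, R0  → R5 = 20 // 5 = 4
Final: R5 = 4

4


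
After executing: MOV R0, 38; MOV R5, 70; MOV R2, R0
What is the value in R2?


Register state trace:
  MOV R0, 38  → R0 = 38
  MOV R5, 70  → R5 = 70
  MOV R2, R0  → R2 = 38
Final: R2 = 38

38


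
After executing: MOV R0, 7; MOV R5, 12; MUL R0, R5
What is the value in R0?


Register state trace:
  MOV R0, 7  → R0 = 7
  MOV R5, 12  → R5 = 12
  MUL R0, R5  → R0 = 7 * 12 = 84
Final: R0 = 84

84


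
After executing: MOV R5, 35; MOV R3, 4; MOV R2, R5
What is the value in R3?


Register state trace:
  MOV R5, 35  → R5 = 35
  MOV R3, 4  → R3 = 4
  MOV R2, R5  → R2 = 35
Final: R3 = 4

4


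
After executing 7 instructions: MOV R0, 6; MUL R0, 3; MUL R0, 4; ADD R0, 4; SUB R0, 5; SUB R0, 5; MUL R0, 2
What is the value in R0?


Register state trace:
  MOV R0, 6  → R0 = 6
  MUL R0, 3  → R0 = 6 * 3 = 18
  MUL R0, 4  → R0 = 18 * 4 = 72
  ADD R0, 4  → R0 = 72 + 4 = 76
  SUB R0, 5  → R0 = 76 - 5 = 71
  SUB R0, 5  → R0 = 71 - 5 = 66
  MUL R0, 2  → R0 = 66 * 2 = 132
Final: R0 = 132

132


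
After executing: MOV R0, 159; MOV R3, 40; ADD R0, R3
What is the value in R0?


Register state trace:
  MOV R0, 159  → R0 = 159
  MOV R3, 40  → R3 = 40
  ADD R0, R3  → R0 = 159 + 40 = 199
Final: R0 = 199

199


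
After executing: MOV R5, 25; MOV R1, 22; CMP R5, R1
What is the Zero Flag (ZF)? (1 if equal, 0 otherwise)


Register state trace:
  MOV R5, 25  → R5 = 25
  MOV R1, 22  → R1 = 22
  CMP R5, R1  → computes 25 - 22 = 3
  Result is nonzero, so values are not equal
ZF = 0

0


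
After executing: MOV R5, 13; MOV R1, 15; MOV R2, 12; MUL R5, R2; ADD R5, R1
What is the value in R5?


Register state trace:
  MOV R5, 13  → R5 = 13
  MOV R1, 15  → R1 = 15
  MOV R2, 12  → R2 = 12
  MUL R5, R2  → R5 = 13 * 12 = 156
  ADD R5, R1  → R5 = 156 + 15 = 171
Final: R5 = 171

171


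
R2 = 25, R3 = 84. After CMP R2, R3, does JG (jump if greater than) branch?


Trace:
  R2 = 25, R3 = 84
  CMP R2, R3  → compares 25 vs 84
  JG checks: is 25 greater than 84?
  25 < 84, so condition is false
Branch taken: No

No


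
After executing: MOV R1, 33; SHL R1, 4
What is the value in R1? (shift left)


Register state trace:
  MOV R1, 33  → R1 = 33
  SHL R1, 4  → R1 = 33 << 4 = 33 * 2^4 = 528
Final: R1 = 528

528


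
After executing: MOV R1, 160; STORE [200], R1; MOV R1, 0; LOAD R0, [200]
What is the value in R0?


Register and memory trace:
  MOV R1, 160  → R1 = 160
  STORE [200], R1  → mem[200] = 160
  MOV R1, 0  → R1 = 0
  LOAD R0, [200]  → R0 = mem[200] = 160
Final: R0 = 160

160


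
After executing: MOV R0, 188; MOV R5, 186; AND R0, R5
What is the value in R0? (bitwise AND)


Register state trace:
  MOV R0, 188  → R0 = 188 (0b10111100)
  MOV R5, 186  → R5 = 186 (0b10111010)
  AND R0, R5  → R0 = 188 AND 186 = 184 (0b10111000)
Final: R0 = 184

184


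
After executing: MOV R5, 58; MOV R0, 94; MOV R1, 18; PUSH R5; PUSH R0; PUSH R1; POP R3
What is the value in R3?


Stack trace (top is rightmost):
  MOV R5, 58  → R5 = 58
  MOV R0, 94  → R0 = 94
  MOV R1, 18  → R1 = 18
  PUSH R5  → stack: [58]
  PUSH R0  → stack: [58, 94]
  PUSH R1  → stack: [58, 94, 18]
  POP R3  → R3 = 18, stack: [58, 94]
Final: R3 = 18

18


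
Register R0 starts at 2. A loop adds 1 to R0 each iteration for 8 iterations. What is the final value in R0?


Starting value: R0 = 2
  Iter 1: R0 = 2 + 1 = 3
  Iter 2: R0 = 3 + 1 = 4
  Iter 3: R0 = 4 + 1 = 5
  Iter 4: R0 = 5 + 1 = 6
  Iter 5: R0 = 6 + 1 = 7
  Iter 6: R0 = 7 + 1 = 8
  Iter 7: R0 = 8 + 1 = 9
  Iter 8: R0 = 9 + 1 = 10
Final: R0 = 10

10


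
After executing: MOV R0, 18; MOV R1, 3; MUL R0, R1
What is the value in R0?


Register state trace:
  MOV R0, 18  → R0 = 18
  MOV R1, 3  → R1 = 3
  MUL R0, R1  → R0 = 18 * 3 = 54
Final: R0 = 54

54


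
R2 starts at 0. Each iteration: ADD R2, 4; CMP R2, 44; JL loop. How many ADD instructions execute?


Loop trace (R2 starts at 0, target 44, step 4):
  ADD #1: R2 = 0 + 4 = 4  → 4 < 44, loop
  ADD #2: R2 = 4 + 4 = 8  → 8 < 44, loop
  ADD #3: R2 = 8 + 4 = 12  → 12 < 44, loop
  ADD #4: R2 = 12 + 4 = 16  → 16 < 44, loop
  ADD #5: R2 = 16 + 4 = 20  → 20 < 44, loop
  ADD #6: R2 = 20 + 4 = 24  → 24 < 44, loop
  ADD #7: R2 = 24 + 4 = 28  → 28 < 44, loop
  ADD #8: R2 = 28 + 4 = 32  → 32 < 44, loop
  ADD #9: R2 = 32 + 4 = 36  → 36 < 44, loop
  ADD #10: R2 = 36 + 4 = 40  → 40 < 44, loop
  ADD #11: R2 = 40 + 4 = 44  → 44 >= 44, exit
Total ADD instructions: 11

11


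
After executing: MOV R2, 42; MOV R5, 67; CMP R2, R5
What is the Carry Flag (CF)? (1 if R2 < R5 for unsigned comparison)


Register state trace:
  MOV R2, 42  → R2 = 42
  MOV R5, 67  → R5 = 67
  CMP R2, R5  → unsigned 42 - 67: borrow occurs
  42 < 67, so CF = 1
CF = 1

1


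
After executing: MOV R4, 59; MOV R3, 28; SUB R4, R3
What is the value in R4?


Register state trace:
  MOV R4, 59  → R4 = 59
  MOV R3, 28  → R3 = 28
  SUB R4, R3  → R4 = 59 - 28 = 31
Final: R4 = 31

31


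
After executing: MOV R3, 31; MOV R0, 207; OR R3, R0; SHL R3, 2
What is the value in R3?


Register state trace:
  MOV R3, 31  → R3 = 31 (0b00011111)
  MOV R0, 207  → R0 = 207 (0b11001111)
  OR R3, R0  → R3 = 31 OR 207 = 223 (0b11011111)
  SHL R3, 2  → R3 = 223 << 2 = 892
Final: R3 = 892

892


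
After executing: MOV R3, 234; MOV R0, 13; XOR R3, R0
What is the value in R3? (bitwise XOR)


Register state trace:
  MOV R3, 234  → R3 = 234 (0b11101010)
  MOV R0, 13  → R0 = 13 (0b00001101)
  XOR R3, R0  → R3 = 234 XOR 13 = 231 (0b11100111)
Final: R3 = 231

231


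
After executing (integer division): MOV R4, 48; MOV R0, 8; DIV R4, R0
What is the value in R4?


Register state trace:
  MOV R4, 48  → R4 = 48
  MOV R0, 8  → R0 = 8
  DIV R4, R0  → R4 = 48 // 8 = 6
Final: R4 = 6

6


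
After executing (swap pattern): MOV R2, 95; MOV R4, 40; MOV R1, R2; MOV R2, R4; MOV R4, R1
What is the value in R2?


Register state trace (swap pattern):
  MOV R2, 95  → R2 = 95
  MOV R4, 40  → R4 = 40
  MOV R1, R2  → R1 = 95  (save R2)
  MOV R2, R4  → R2 = 40  (R2 gets R4's value)
  MOV R4, R1  → R4 = 95  (R4 gets saved value)
Final: R2 = 40

40


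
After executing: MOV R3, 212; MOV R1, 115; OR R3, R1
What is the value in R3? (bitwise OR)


Register state trace:
  MOV R3, 212  → R3 = 212 (0b11010100)
  MOV R1, 115  → R1 = 115 (0b01110011)
  OR R3, R1   → R3 = 212 OR 115 = 247 (0b11110111)
Final: R3 = 247

247


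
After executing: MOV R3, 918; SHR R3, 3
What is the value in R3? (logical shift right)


Register state trace:
  MOV R3, 918  → R3 = 918
  SHR R3, 3  → R3 = 918 >> 3 = 918 // 2^3 = 114
Final: R3 = 114

114


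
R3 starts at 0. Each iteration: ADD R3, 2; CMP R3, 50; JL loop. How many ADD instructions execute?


Loop trace (R3 starts at 0, target 50, step 2):
  ADD #1: R3 = 0 + 2 = 2  → 2 < 50, loop
  ADD #2: R3 = 2 + 2 = 4  → 4 < 50, loop
  ADD #3: R3 = 4 + 2 = 6  → 6 < 50, loop
  ADD #4: R3 = 6 + 2 = 8  → 8 < 50, loop
  ADD #5: R3 = 8 + 2 = 10  → 10 < 50, loop
  ADD #6: R3 = 10 + 2 = 12  → 12 < 50, loop
  ADD #7: R3 = 12 + 2 = 14  → 14 < 50, loop
  ADD #8: R3 = 14 + 2 = 16  → 16 < 50, loop
  ADD #9: R3 = 16 + 2 = 18  → 18 < 50, loop
  ADD #10: R3 = 18 + 2 = 20  → 20 < 50, loop
  ADD #11: R3 = 20 + 2 = 22  → 22 < 50, loop
  ADD #12: R3 = 22 + 2 = 24  → 24 < 50, loop
  ADD #13: R3 = 24 + 2 = 26  → 26 < 50, loop
  ADD #14: R3 = 26 + 2 = 28  → 28 < 50, loop
  ADD #15: R3 = 28 + 2 = 30  → 30 < 50, loop
  ADD #16: R3 = 30 + 2 = 32  → 32 < 50, loop
  ADD #17: R3 = 32 + 2 = 34  → 34 < 50, loop
  ADD #18: R3 = 34 + 2 = 36  → 36 < 50, loop
  ADD #19: R3 = 36 + 2 = 38  → 38 < 50, loop
  ADD #20: R3 = 38 + 2 = 40  → 40 < 50, loop
  ADD #21: R3 = 40 + 2 = 42  → 42 < 50, loop
  ADD #22: R3 = 42 + 2 = 44  → 44 < 50, loop
  ADD #23: R3 = 44 + 2 = 46  → 46 < 50, loop
  ADD #24: R3 = 46 + 2 = 48  → 48 < 50, loop
  ADD #25: R3 = 48 + 2 = 50  → 50 >= 50, exit
Total ADD instructions: 25

25
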